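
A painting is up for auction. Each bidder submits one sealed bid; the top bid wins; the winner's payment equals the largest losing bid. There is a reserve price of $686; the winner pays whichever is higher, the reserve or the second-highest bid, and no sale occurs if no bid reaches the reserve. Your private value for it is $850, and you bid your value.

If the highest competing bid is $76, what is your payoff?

$164

Your bid $850 is the highest and exceeds the reserve.
Price = max(second-highest bid, reserve) = max($76, $686) = $686.
Payoff = $850 − $686 = $164.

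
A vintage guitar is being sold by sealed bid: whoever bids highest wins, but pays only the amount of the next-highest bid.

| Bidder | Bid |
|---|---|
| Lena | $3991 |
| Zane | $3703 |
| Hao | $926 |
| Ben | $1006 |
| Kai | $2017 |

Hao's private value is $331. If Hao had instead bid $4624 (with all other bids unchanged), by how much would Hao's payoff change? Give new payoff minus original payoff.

−$3660

The highest bid among the other bidders is $3991; Hao's bid doesn't change that.
Original bid $926: Hao is not highest (top rival bid is $3991); payoff $0.
Alternative bid $4624: Hao is highest, pays the top rival bid $3991; payoff $331 − $3991 = −$3660.
Change in payoff = −$3660 − ($0) = −$3660.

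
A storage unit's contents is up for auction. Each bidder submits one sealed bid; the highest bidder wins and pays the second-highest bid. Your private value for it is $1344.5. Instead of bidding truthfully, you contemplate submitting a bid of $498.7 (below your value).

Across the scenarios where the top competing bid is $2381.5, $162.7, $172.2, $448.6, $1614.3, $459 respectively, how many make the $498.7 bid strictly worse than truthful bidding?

0

The deviation hurts exactly when the highest competing bid lies strictly between $498.7 and $1344.5 — underbidding then forfeits a profitable win.
$2381.5: above both → same outcome either way.
$162.7: below both → same outcome either way.
$172.2: below both → same outcome either way.
$448.6: below both → same outcome either way.
$1614.3: above both → same outcome either way.
$459: below both → same outcome either way.
Count: 0.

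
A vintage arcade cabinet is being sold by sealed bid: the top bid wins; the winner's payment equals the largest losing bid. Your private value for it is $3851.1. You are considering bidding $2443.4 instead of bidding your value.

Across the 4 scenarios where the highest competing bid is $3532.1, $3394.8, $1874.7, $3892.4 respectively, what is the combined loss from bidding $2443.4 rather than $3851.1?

$775.3

The deviation costs you only when the competing bid falls strictly between $2443.4 and $3851.1; elsewhere both bids give the same outcome.
$3532.1: truthful payoff $319, deviation payoff $0 → loss $319.
$3394.8: truthful payoff $456.3, deviation payoff $0 → loss $456.3.
$1874.7: outcomes coincide → loss $0.
$3892.4: outcomes coincide → loss $0.
Total loss = $319 + $456.3 = $775.3.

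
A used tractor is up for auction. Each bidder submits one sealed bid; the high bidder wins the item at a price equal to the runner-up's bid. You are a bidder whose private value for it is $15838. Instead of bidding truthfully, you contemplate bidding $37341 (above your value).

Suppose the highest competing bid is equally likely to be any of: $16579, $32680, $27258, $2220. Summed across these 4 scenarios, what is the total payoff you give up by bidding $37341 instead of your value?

The deviation costs you only when the competing bid falls strictly between $15838 and $37341; elsewhere both bids give the same outcome.
$16579: truthful payoff $0, deviation payoff −$741 → loss $741.
$32680: truthful payoff $0, deviation payoff −$16842 → loss $16842.
$27258: truthful payoff $0, deviation payoff −$11420 → loss $11420.
$2220: outcomes coincide → loss $0.
Total loss = $741 + $16842 + $11420 = $29003.

$29003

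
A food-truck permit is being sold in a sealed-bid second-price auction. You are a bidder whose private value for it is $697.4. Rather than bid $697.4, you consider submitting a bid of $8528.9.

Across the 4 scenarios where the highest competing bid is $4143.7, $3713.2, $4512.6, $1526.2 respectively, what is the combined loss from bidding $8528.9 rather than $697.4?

The deviation costs you only when the competing bid falls strictly between $697.4 and $8528.9; elsewhere both bids give the same outcome.
$4143.7: truthful payoff $0, deviation payoff −$3446.3 → loss $3446.3.
$3713.2: truthful payoff $0, deviation payoff −$3015.8 → loss $3015.8.
$4512.6: truthful payoff $0, deviation payoff −$3815.2 → loss $3815.2.
$1526.2: truthful payoff $0, deviation payoff −$828.8 → loss $828.8.
Total loss = $3446.3 + $3015.8 + $3815.2 + $828.8 = $11106.1.

$11106.1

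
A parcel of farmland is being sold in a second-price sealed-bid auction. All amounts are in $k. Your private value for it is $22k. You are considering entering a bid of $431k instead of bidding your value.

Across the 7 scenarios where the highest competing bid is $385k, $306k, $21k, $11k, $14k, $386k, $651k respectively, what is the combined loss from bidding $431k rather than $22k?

The deviation costs you only when the competing bid falls strictly between $22k and $431k; elsewhere both bids give the same outcome.
$385k: truthful payoff $0k, deviation payoff −$363k → loss $363k.
$306k: truthful payoff $0k, deviation payoff −$284k → loss $284k.
$21k: outcomes coincide → loss $0k.
$11k: outcomes coincide → loss $0k.
$14k: outcomes coincide → loss $0k.
$386k: truthful payoff $0k, deviation payoff −$364k → loss $364k.
$651k: outcomes coincide → loss $0k.
Total loss = $363k + $284k + $364k = $1011k.
Truthful bidding weakly dominates here: raising your bid can only win items priced above your value, and lowering it can only forfeit items priced below.

$1011k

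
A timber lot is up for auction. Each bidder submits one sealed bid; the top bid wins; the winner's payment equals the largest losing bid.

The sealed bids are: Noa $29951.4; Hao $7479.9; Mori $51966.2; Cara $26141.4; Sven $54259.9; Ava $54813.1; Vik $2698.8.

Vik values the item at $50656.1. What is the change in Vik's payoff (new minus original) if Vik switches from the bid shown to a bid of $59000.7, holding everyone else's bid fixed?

The highest bid among the other bidders is $54813.1; Vik's bid doesn't change that.
Original bid $2698.8: Vik is not highest (top rival bid is $54813.1); payoff $0.
Alternative bid $59000.7: Vik is highest, pays the top rival bid $54813.1; payoff $50656.1 − $54813.1 = −$4157.
Change in payoff = −$4157 − ($0) = −$4157.

−$4157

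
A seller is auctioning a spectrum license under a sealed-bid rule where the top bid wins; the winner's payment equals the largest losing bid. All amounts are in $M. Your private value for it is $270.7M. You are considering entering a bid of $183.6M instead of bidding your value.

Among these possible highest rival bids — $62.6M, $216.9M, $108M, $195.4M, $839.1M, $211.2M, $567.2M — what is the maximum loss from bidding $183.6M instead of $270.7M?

$62.6M: same outcome either way → loss $0M.
$216.9M: truthful gives $53.8M, deviation gives $0M → loss $53.8M.
$108M: same outcome either way → loss $0M.
$195.4M: truthful gives $75.3M, deviation gives $0M → loss $75.3M.
$839.1M: same outcome either way → loss $0M.
$211.2M: truthful gives $59.5M, deviation gives $0M → loss $59.5M.
$567.2M: same outcome either way → loss $0M.
Maximum loss: $75.3M.

$75.3M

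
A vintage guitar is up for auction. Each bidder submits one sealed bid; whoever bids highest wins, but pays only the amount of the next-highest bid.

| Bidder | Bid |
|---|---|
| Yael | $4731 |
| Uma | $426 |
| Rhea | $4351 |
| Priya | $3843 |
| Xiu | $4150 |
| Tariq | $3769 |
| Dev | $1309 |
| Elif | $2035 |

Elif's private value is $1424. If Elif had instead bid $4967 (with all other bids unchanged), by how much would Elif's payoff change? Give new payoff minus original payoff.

−$3307

The highest bid among the other bidders is $4731; Elif's bid doesn't change that.
Original bid $2035: Elif is not highest (top rival bid is $4731); payoff $0.
Alternative bid $4967: Elif is highest, pays the top rival bid $4731; payoff $1424 − $4731 = −$3307.
Change in payoff = −$3307 − ($0) = −$3307.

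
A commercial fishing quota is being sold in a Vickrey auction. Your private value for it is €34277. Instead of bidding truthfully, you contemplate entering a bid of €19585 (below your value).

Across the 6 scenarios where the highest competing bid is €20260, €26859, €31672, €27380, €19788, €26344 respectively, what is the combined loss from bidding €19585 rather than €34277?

The deviation costs you only when the competing bid falls strictly between €19585 and €34277; elsewhere both bids give the same outcome.
€20260: truthful payoff €14017, deviation payoff €0 → loss €14017.
€26859: truthful payoff €7418, deviation payoff €0 → loss €7418.
€31672: truthful payoff €2605, deviation payoff €0 → loss €2605.
€27380: truthful payoff €6897, deviation payoff €0 → loss €6897.
€19788: truthful payoff €14489, deviation payoff €0 → loss €14489.
€26344: truthful payoff €7933, deviation payoff €0 → loss €7933.
Total loss = €14017 + €7418 + €2605 + €6897 + €14489 + €7933 = €53359.
Because the price is fixed by the runner-up's bid, deviating from your value can only change a good outcome into a bad one — never the reverse.

€53359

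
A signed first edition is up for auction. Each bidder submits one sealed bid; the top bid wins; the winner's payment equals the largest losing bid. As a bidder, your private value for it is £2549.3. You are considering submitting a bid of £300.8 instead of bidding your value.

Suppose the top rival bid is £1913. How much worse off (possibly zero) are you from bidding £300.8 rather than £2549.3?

Bidding your value £2549.3: you win (since £2549.3 > £1913) and pay £1913. Payoff £636.3.
Bidding £300.8: you lose. Payoff £0.
The competing bid £1913 lies between your shaded bid and your value, so underbidding forfeits an item you could have won at a profitable price.
Loss from deviating = £636.3 − (£0) = £636.3.

£636.3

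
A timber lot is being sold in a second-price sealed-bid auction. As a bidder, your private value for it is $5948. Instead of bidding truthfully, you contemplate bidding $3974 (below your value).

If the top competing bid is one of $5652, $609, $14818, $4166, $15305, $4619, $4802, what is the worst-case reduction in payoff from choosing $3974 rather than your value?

$5652: truthful gives $296, deviation gives $0 → loss $296.
$609: same outcome either way → loss $0.
$14818: same outcome either way → loss $0.
$4166: truthful gives $1782, deviation gives $0 → loss $1782.
$15305: same outcome either way → loss $0.
$4619: truthful gives $1329, deviation gives $0 → loss $1329.
$4802: truthful gives $1146, deviation gives $0 → loss $1146.
Maximum loss: $1782.

$1782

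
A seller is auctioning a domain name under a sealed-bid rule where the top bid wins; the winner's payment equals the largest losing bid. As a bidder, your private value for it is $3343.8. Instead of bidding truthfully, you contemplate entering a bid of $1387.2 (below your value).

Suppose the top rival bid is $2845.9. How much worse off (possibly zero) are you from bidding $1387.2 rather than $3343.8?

$497.9

Bidding your value $3343.8: you win (since $3343.8 > $2845.9) and pay $2845.9. Payoff $497.9.
Bidding $1387.2: you lose. Payoff $0.
The competing bid $2845.9 lies between your shaded bid and your value, so underbidding forfeits an item you could have won at a profitable price.
Loss from deviating = $497.9 − ($0) = $497.9.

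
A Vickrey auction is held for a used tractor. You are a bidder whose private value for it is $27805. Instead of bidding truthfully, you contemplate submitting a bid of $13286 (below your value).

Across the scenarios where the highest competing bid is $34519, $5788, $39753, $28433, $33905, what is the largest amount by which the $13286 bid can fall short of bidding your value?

$34519: same outcome either way → loss $0.
$5788: same outcome either way → loss $0.
$39753: same outcome either way → loss $0.
$28433: same outcome either way → loss $0.
$33905: same outcome either way → loss $0.
Maximum loss: $0.

$0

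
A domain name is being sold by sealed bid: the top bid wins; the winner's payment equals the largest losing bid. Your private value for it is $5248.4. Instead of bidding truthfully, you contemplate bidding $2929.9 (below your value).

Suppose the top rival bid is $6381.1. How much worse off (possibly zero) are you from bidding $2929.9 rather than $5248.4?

$0

Bidding your value $5248.4: you lose (since $5248.4 < $6381.1). Payoff $0.
Bidding $2929.9: you lose. Payoff $0.
Difference = $0 − $0 = $0; both bids lead to the same outcome because the competing bid is above both your value and your alternative bid.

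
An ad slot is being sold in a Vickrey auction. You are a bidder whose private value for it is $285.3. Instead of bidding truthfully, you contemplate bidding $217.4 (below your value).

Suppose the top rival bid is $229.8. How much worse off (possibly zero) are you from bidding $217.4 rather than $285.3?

$55.5

Bidding your value $285.3: you win (since $285.3 > $229.8) and pay $229.8. Payoff $55.5.
Bidding $217.4: you lose. Payoff $0.
The competing bid $229.8 lies between your shaded bid and your value, so underbidding forfeits an item you could have won at a profitable price.
Loss from deviating = $55.5 − ($0) = $55.5.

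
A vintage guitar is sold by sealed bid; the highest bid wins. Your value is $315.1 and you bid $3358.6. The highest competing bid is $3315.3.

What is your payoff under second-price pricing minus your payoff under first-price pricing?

You have the highest bid, so you win under either rule.
Second-price: pay $3315.3 → payoff −$3000.2.
First-price: pay your own bid $3358.6 → payoff −$3043.5.
Difference = −$3000.2 − (−$3043.5) = $43.3.

$43.3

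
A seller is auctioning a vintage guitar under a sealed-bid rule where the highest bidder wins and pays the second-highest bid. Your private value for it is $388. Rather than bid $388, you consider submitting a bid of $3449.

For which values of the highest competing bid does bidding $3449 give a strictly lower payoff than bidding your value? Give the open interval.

If the competing bid is below $388, both bids win at the same price — no difference.
If it is above $3449, both bids lose — no difference.
If it lies strictly between $388 and $3449, bidding your value loses (payoff 0) while bidding $3449 wins at a price above your value (payoff negative).
So the deviation strictly hurts on the open interval ($388, $3449).
Because the price is fixed by the runner-up's bid, deviating from your value can only change a good outcome into a bad one — never the reverse.

($388, $3449)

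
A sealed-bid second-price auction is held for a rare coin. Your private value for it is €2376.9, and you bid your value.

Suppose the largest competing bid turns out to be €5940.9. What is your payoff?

Your bid €2376.9 is below the highest competing bid €5940.9, so you lose.
A losing bidder pays nothing and receives nothing: payoff = €0.

€0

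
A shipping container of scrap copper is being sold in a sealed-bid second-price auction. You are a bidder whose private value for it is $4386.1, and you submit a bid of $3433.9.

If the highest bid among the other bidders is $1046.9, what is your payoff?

$3339.2

Your bid $3433.9 exceeds the highest competing bid $1046.9, so you win.
In a second-price auction the winner pays the second-highest bid, $1046.9.
Payoff = value − price = $4386.1 − $1046.9 = $3339.2.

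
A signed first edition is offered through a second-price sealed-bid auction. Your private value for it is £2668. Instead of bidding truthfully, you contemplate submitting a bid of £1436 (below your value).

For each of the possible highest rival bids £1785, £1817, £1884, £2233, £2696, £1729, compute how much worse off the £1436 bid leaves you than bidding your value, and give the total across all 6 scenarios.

£3892

The deviation costs you only when the competing bid falls strictly between £1436 and £2668; elsewhere both bids give the same outcome.
£1785: truthful payoff £883, deviation payoff £0 → loss £883.
£1817: truthful payoff £851, deviation payoff £0 → loss £851.
£1884: truthful payoff £784, deviation payoff £0 → loss £784.
£2233: truthful payoff £435, deviation payoff £0 → loss £435.
£2696: outcomes coincide → loss £0.
£1729: truthful payoff £939, deviation payoff £0 → loss £939.
Total loss = £883 + £851 + £784 + £435 + £939 = £3892.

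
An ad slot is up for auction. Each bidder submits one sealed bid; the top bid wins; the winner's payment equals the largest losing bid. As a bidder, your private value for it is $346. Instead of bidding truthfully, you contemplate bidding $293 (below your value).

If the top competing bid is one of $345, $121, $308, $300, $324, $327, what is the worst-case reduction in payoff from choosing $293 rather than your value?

$46

$345: truthful gives $1, deviation gives $0 → loss $1.
$121: same outcome either way → loss $0.
$308: truthful gives $38, deviation gives $0 → loss $38.
$300: truthful gives $46, deviation gives $0 → loss $46.
$324: truthful gives $22, deviation gives $0 → loss $22.
$327: truthful gives $19, deviation gives $0 → loss $19.
Maximum loss: $46.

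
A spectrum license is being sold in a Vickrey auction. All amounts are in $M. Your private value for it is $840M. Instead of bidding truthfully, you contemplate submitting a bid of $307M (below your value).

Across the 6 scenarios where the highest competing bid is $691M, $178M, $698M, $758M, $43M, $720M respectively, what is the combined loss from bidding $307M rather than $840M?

$493M

The deviation costs you only when the competing bid falls strictly between $307M and $840M; elsewhere both bids give the same outcome.
$691M: truthful payoff $149M, deviation payoff $0M → loss $149M.
$178M: outcomes coincide → loss $0M.
$698M: truthful payoff $142M, deviation payoff $0M → loss $142M.
$758M: truthful payoff $82M, deviation payoff $0M → loss $82M.
$43M: outcomes coincide → loss $0M.
$720M: truthful payoff $120M, deviation payoff $0M → loss $120M.
Total loss = $149M + $142M + $82M + $120M = $493M.
Truthful bidding weakly dominates here: raising your bid can only win items priced above your value, and lowering it can only forfeit items priced below.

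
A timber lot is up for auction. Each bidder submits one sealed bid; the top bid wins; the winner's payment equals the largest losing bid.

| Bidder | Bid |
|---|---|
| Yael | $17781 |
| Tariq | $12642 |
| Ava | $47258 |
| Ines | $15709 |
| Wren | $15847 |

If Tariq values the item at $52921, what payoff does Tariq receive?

$0

Highest bid: Ava at $47258, so Ava wins.
Second-highest bid: Yael at $17781 — that is the price the winner pays.
Tariq did not win, so Tariq pays nothing and receives nothing: payoff $0.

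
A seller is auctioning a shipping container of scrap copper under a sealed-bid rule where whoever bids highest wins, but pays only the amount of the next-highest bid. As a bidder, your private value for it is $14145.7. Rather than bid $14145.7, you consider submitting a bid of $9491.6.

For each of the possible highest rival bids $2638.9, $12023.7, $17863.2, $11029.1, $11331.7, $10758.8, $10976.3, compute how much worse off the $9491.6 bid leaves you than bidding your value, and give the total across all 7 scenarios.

$14608.9

The deviation costs you only when the competing bid falls strictly between $9491.6 and $14145.7; elsewhere both bids give the same outcome.
$2638.9: outcomes coincide → loss $0.
$12023.7: truthful payoff $2122, deviation payoff $0 → loss $2122.
$17863.2: outcomes coincide → loss $0.
$11029.1: truthful payoff $3116.6, deviation payoff $0 → loss $3116.6.
$11331.7: truthful payoff $2814, deviation payoff $0 → loss $2814.
$10758.8: truthful payoff $3386.9, deviation payoff $0 → loss $3386.9.
$10976.3: truthful payoff $3169.4, deviation payoff $0 → loss $3169.4.
Total loss = $2122 + $3116.6 + $2814 + $3386.9 + $3169.4 = $14608.9.
In a second-price auction your bid sets only whether you win, not what you pay, so bidding your true value is weakly dominant.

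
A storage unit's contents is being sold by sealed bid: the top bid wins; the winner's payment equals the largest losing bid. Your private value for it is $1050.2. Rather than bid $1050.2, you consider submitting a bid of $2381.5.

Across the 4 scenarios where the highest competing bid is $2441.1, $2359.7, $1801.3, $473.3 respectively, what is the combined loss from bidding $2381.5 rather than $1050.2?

The deviation costs you only when the competing bid falls strictly between $1050.2 and $2381.5; elsewhere both bids give the same outcome.
$2441.1: outcomes coincide → loss $0.
$2359.7: truthful payoff $0, deviation payoff −$1309.5 → loss $1309.5.
$1801.3: truthful payoff $0, deviation payoff −$751.1 → loss $751.1.
$473.3: outcomes coincide → loss $0.
Total loss = $1309.5 + $751.1 = $2060.6.

$2060.6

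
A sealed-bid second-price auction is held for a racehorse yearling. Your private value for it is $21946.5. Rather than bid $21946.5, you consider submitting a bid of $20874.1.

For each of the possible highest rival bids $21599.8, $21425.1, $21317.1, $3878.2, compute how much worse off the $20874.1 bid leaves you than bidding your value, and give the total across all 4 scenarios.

$1497.5

The deviation costs you only when the competing bid falls strictly between $20874.1 and $21946.5; elsewhere both bids give the same outcome.
$21599.8: truthful payoff $346.7, deviation payoff $0 → loss $346.7.
$21425.1: truthful payoff $521.4, deviation payoff $0 → loss $521.4.
$21317.1: truthful payoff $629.4, deviation payoff $0 → loss $629.4.
$3878.2: outcomes coincide → loss $0.
Total loss = $346.7 + $521.4 + $629.4 = $1497.5.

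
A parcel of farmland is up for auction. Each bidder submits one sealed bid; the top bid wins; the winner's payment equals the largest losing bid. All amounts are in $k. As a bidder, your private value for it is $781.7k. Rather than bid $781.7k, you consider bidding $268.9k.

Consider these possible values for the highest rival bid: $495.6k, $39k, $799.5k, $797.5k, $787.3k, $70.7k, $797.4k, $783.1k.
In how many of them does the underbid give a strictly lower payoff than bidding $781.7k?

1

The deviation hurts exactly when the highest competing bid lies strictly between $268.9k and $781.7k — underbidding then forfeits a profitable win.
$495.6k: inside the interval → strictly worse (loss $286.1k).
$39k: below both → same outcome either way.
$799.5k: above both → same outcome either way.
$797.5k: above both → same outcome either way.
$787.3k: above both → same outcome either way.
$70.7k: below both → same outcome either way.
$797.4k: above both → same outcome either way.
$783.1k: above both → same outcome either way.
Count: 1.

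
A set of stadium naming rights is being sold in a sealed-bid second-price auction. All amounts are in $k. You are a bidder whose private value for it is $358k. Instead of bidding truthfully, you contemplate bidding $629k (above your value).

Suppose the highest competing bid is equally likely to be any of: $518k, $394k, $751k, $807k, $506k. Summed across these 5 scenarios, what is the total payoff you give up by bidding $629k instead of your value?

$344k

The deviation costs you only when the competing bid falls strictly between $358k and $629k; elsewhere both bids give the same outcome.
$518k: truthful payoff $0k, deviation payoff −$160k → loss $160k.
$394k: truthful payoff $0k, deviation payoff −$36k → loss $36k.
$751k: outcomes coincide → loss $0k.
$807k: outcomes coincide → loss $0k.
$506k: truthful payoff $0k, deviation payoff −$148k → loss $148k.
Total loss = $160k + $36k + $148k = $344k.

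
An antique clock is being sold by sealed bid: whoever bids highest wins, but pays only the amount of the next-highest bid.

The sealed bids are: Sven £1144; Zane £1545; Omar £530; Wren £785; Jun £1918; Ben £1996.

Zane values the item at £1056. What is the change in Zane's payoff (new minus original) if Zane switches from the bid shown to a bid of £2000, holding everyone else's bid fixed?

−£940

The highest bid among the other bidders is £1996; Zane's bid doesn't change that.
Original bid £1545: Zane is not highest (top rival bid is £1996); payoff £0.
Alternative bid £2000: Zane is highest, pays the top rival bid £1996; payoff £1056 − £1996 = −£940.
Change in payoff = −£940 − (£0) = −£940.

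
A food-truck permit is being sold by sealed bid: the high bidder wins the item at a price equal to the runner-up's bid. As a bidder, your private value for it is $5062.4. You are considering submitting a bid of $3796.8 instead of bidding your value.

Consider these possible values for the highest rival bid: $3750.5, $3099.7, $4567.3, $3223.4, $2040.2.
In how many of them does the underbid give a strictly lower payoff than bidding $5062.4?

The deviation hurts exactly when the highest competing bid lies strictly between $3796.8 and $5062.4 — underbidding then forfeits a profitable win.
$3750.5: below both → same outcome either way.
$3099.7: below both → same outcome either way.
$4567.3: inside the interval → strictly worse (loss $495.1).
$3223.4: below both → same outcome either way.
$2040.2: below both → same outcome either way.
Count: 1.

1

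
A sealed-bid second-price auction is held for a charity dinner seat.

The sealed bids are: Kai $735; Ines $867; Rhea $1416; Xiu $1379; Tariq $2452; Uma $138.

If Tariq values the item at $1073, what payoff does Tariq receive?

Highest bid: Tariq at $2452, so Tariq wins.
Second-highest bid: Rhea at $1416 — that is the price the winner pays.
Tariq's payoff = value − price = $1073 − $1416 = −$343.

−$343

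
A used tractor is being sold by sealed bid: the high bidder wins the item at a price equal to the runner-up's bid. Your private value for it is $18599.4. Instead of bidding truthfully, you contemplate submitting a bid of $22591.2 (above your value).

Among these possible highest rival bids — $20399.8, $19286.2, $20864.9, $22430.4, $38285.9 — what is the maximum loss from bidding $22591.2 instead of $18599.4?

$3831

$20399.8: truthful gives $0, deviation gives −$1800.4 → loss $1800.4.
$19286.2: truthful gives $0, deviation gives −$686.8 → loss $686.8.
$20864.9: truthful gives $0, deviation gives −$2265.5 → loss $2265.5.
$22430.4: truthful gives $0, deviation gives −$3831 → loss $3831.
$38285.9: same outcome either way → loss $0.
Maximum loss: $3831.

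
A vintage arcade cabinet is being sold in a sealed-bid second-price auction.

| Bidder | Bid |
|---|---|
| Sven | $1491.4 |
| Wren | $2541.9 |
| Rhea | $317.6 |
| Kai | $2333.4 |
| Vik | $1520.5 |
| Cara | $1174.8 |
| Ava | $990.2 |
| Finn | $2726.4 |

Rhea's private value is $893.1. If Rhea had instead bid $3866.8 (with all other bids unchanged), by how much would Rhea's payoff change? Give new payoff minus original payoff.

The highest bid among the other bidders is $2726.4; Rhea's bid doesn't change that.
Original bid $317.6: Rhea is not highest (top rival bid is $2726.4); payoff $0.
Alternative bid $3866.8: Rhea is highest, pays the top rival bid $2726.4; payoff $893.1 − $2726.4 = −$1833.3.
Change in payoff = −$1833.3 − ($0) = −$1833.3.

−$1833.3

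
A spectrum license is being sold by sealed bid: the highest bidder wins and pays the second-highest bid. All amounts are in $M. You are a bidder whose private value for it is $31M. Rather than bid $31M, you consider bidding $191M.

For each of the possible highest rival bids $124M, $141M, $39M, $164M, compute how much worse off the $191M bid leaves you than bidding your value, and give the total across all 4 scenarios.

$344M

The deviation costs you only when the competing bid falls strictly between $31M and $191M; elsewhere both bids give the same outcome.
$124M: truthful payoff $0M, deviation payoff −$93M → loss $93M.
$141M: truthful payoff $0M, deviation payoff −$110M → loss $110M.
$39M: truthful payoff $0M, deviation payoff −$8M → loss $8M.
$164M: truthful payoff $0M, deviation payoff −$133M → loss $133M.
Total loss = $93M + $110M + $8M + $133M = $344M.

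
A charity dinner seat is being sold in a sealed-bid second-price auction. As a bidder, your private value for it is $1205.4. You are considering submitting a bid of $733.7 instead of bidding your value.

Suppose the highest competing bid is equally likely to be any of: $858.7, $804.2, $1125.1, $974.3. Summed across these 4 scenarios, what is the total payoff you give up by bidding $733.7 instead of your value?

$1059.3

The deviation costs you only when the competing bid falls strictly between $733.7 and $1205.4; elsewhere both bids give the same outcome.
$858.7: truthful payoff $346.7, deviation payoff $0 → loss $346.7.
$804.2: truthful payoff $401.2, deviation payoff $0 → loss $401.2.
$1125.1: truthful payoff $80.3, deviation payoff $0 → loss $80.3.
$974.3: truthful payoff $231.1, deviation payoff $0 → loss $231.1.
Total loss = $346.7 + $401.2 + $80.3 + $231.1 = $1059.3.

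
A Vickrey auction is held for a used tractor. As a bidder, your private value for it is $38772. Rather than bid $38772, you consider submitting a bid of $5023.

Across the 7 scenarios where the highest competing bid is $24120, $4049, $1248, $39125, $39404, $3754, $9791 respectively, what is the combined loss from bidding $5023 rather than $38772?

The deviation costs you only when the competing bid falls strictly between $5023 and $38772; elsewhere both bids give the same outcome.
$24120: truthful payoff $14652, deviation payoff $0 → loss $14652.
$4049: outcomes coincide → loss $0.
$1248: outcomes coincide → loss $0.
$39125: outcomes coincide → loss $0.
$39404: outcomes coincide → loss $0.
$3754: outcomes coincide → loss $0.
$9791: truthful payoff $28981, deviation payoff $0 → loss $28981.
Total loss = $14652 + $28981 = $43633.
Because the price is fixed by the runner-up's bid, deviating from your value can only change a good outcome into a bad one — never the reverse.

$43633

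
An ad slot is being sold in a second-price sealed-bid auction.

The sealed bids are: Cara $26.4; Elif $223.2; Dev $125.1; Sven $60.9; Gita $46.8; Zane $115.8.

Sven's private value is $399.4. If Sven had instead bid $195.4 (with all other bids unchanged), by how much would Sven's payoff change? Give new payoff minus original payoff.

The highest bid among the other bidders is $223.2; Sven's bid doesn't change that.
Original bid $60.9: Sven is not highest (top rival bid is $223.2); payoff $0.
Alternative bid $195.4: Sven is not highest (top rival bid is $223.2); payoff $0.
Change in payoff = $0 − ($0) = $0.

$0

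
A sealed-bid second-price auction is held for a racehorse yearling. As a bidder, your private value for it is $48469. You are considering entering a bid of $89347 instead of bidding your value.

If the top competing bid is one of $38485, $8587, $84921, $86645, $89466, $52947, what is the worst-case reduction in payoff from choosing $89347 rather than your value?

$38176

$38485: same outcome either way → loss $0.
$8587: same outcome either way → loss $0.
$84921: truthful gives $0, deviation gives −$36452 → loss $36452.
$86645: truthful gives $0, deviation gives −$38176 → loss $38176.
$89466: same outcome either way → loss $0.
$52947: truthful gives $0, deviation gives −$4478 → loss $4478.
Maximum loss: $38176.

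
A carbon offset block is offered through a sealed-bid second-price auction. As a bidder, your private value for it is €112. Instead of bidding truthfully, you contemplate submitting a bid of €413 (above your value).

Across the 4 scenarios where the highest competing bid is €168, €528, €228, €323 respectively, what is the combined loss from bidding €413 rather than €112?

€383

The deviation costs you only when the competing bid falls strictly between €112 and €413; elsewhere both bids give the same outcome.
€168: truthful payoff €0, deviation payoff −€56 → loss €56.
€528: outcomes coincide → loss €0.
€228: truthful payoff €0, deviation payoff −€116 → loss €116.
€323: truthful payoff €0, deviation payoff −€211 → loss €211.
Total loss = €56 + €116 + €211 = €383.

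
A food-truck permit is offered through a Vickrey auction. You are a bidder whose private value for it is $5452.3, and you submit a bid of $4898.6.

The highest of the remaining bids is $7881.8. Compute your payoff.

$0

Your bid $4898.6 is below the highest competing bid $7881.8, so you lose.
A losing bidder pays nothing and receives nothing: payoff = $0.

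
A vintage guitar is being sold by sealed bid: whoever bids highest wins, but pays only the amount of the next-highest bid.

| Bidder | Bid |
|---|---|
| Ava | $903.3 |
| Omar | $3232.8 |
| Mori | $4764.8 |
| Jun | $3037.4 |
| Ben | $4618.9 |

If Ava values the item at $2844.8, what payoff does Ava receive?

Highest bid: Mori at $4764.8, so Mori wins.
Second-highest bid: Ben at $4618.9 — that is the price the winner pays.
Ava did not win, so Ava pays nothing and receives nothing: payoff $0.

$0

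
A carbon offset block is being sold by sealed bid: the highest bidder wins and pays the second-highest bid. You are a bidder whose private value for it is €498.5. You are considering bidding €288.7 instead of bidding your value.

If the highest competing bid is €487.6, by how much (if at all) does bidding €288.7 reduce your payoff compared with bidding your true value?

€10.9

Bidding your value €498.5: you win (since €498.5 > €487.6) and pay €487.6. Payoff €10.9.
Bidding €288.7: you lose. Payoff €0.
The competing bid €487.6 lies between your shaded bid and your value, so underbidding forfeits an item you could have won at a profitable price.
Loss from deviating = €10.9 − (€0) = €10.9.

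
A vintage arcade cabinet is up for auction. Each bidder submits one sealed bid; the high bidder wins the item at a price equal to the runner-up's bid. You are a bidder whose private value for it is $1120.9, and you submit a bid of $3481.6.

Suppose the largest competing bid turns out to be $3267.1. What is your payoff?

Your bid $3481.6 exceeds the highest competing bid $3267.1, so you win.
In a second-price auction the winner pays the second-highest bid, $3267.1.
Payoff = value − price = $1120.9 − $3267.1 = −$2146.2.

−$2146.2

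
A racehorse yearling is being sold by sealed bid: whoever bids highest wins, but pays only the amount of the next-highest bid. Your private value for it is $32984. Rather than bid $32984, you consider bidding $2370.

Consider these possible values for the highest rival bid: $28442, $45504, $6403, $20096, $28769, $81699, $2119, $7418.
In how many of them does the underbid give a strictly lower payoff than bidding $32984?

5

The deviation hurts exactly when the highest competing bid lies strictly between $2370 and $32984 — underbidding then forfeits a profitable win.
$28442: inside the interval → strictly worse (loss $4542).
$45504: above both → same outcome either way.
$6403: inside the interval → strictly worse (loss $26581).
$20096: inside the interval → strictly worse (loss $12888).
$28769: inside the interval → strictly worse (loss $4215).
$81699: above both → same outcome either way.
$2119: below both → same outcome either way.
$7418: inside the interval → strictly worse (loss $25566).
Count: 5.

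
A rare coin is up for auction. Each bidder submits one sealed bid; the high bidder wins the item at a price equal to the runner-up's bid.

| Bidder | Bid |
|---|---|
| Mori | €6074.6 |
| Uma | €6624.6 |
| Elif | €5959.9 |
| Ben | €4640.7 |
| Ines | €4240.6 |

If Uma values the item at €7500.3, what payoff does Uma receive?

€1425.7

Highest bid: Uma at €6624.6, so Uma wins.
Second-highest bid: Mori at €6074.6 — that is the price the winner pays.
Uma's payoff = value − price = €7500.3 − €6074.6 = €1425.7.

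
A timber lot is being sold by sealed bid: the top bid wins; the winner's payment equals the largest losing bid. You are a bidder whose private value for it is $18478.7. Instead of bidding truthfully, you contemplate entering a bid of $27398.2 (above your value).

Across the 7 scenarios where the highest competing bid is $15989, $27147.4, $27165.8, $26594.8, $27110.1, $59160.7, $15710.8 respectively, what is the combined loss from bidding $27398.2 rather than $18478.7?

The deviation costs you only when the competing bid falls strictly between $18478.7 and $27398.2; elsewhere both bids give the same outcome.
$15989: outcomes coincide → loss $0.
$27147.4: truthful payoff $0, deviation payoff −$8668.7 → loss $8668.7.
$27165.8: truthful payoff $0, deviation payoff −$8687.1 → loss $8687.1.
$26594.8: truthful payoff $0, deviation payoff −$8116.1 → loss $8116.1.
$27110.1: truthful payoff $0, deviation payoff −$8631.4 → loss $8631.4.
$59160.7: outcomes coincide → loss $0.
$15710.8: outcomes coincide → loss $0.
Total loss = $8668.7 + $8687.1 + $8116.1 + $8631.4 = $34103.3.

$34103.3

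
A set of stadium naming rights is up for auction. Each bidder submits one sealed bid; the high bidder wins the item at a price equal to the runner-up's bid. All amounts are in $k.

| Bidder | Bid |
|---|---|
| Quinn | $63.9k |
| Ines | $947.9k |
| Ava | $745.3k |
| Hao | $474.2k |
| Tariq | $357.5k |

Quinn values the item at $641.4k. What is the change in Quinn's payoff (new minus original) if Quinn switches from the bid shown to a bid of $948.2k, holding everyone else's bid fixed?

The highest bid among the other bidders is $947.9k; Quinn's bid doesn't change that.
Original bid $63.9k: Quinn is not highest (top rival bid is $947.9k); payoff $0k.
Alternative bid $948.2k: Quinn is highest, pays the top rival bid $947.9k; payoff $641.4k − $947.9k = −$306.5k.
Change in payoff = −$306.5k − ($0k) = −$306.5k.

−$306.5k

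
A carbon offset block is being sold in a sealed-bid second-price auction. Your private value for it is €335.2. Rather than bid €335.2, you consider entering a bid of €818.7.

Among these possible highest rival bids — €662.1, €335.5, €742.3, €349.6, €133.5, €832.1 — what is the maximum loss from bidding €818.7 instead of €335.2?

€407.1

€662.1: truthful gives €0, deviation gives −€326.9 → loss €326.9.
€335.5: truthful gives €0, deviation gives −€0.3 → loss €0.3.
€742.3: truthful gives €0, deviation gives −€407.1 → loss €407.1.
€349.6: truthful gives €0, deviation gives −€14.4 → loss €14.4.
€133.5: same outcome either way → loss €0.
€832.1: same outcome either way → loss €0.
Maximum loss: €407.1.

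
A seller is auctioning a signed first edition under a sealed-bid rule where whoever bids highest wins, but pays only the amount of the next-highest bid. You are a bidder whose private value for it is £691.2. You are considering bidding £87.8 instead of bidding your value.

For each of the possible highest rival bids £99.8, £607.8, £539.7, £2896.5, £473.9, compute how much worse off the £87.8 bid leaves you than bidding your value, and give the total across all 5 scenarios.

£1043.6

The deviation costs you only when the competing bid falls strictly between £87.8 and £691.2; elsewhere both bids give the same outcome.
£99.8: truthful payoff £591.4, deviation payoff £0 → loss £591.4.
£607.8: truthful payoff £83.4, deviation payoff £0 → loss £83.4.
£539.7: truthful payoff £151.5, deviation payoff £0 → loss £151.5.
£2896.5: outcomes coincide → loss £0.
£473.9: truthful payoff £217.3, deviation payoff £0 → loss £217.3.
Total loss = £591.4 + £83.4 + £151.5 + £217.3 = £1043.6.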